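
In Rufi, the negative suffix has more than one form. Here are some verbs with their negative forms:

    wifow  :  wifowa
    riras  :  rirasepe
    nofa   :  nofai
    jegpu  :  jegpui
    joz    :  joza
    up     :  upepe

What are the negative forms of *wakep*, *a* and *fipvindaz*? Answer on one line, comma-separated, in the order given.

wakepepe, ai, fipvindaza

Looking at the final sound of each stem: -epe when the stem ends in a voiceless consonant (*riras*, *up*); -a when the stem ends in a voiced consonant (*wifow*, *joz*); -i when the stem ends in a vowel (*nofa*, *jegpu*).
*wakep*: final sound = /p/, a voiceless consonant → -epe → *wakepepe*.
The final sound of *a* is /a/, which is a vowel, so the suffix is -i, giving *ai*.
Since the final sound of *fipvindaz* is /z/ (a voiced consonant), it takes -a, giving *fipvindaza*.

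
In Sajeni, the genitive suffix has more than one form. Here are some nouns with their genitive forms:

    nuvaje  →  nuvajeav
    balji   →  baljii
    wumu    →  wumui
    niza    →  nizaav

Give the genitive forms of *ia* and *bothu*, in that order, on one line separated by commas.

iaav, bothui

The suffix is conditioned by the last vowel: -i when the last vowel of the stem is a high vowel (*balji*, *wumu*); -av when the last vowel of the stem is a non-high vowel (*nuvaje*, *niza*).
Since the last vowel of *ia* is /a/ (a non-high vowel), it takes -av, giving *iaav*.
*bothu* — last vowel /u/ (a high vowel) → -i → *bothui*.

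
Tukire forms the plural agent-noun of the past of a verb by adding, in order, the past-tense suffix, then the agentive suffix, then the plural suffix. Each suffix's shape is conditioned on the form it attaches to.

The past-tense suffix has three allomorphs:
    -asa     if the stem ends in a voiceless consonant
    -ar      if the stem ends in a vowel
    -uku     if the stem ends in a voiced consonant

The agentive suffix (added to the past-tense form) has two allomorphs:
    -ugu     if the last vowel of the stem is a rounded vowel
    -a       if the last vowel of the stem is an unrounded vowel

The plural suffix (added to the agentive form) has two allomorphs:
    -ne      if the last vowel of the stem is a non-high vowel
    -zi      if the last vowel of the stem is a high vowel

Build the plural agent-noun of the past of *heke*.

hekearane

*heke*: final sound = /e/, a vowel → -ar → *hekear*.
The past-tense form *hekear* — last vowel /a/ (an unrounded vowel) → -a → *hekeara*.
The agentive form *hekeara* — last vowel /a/ (a non-high vowel) → -ne → *hekearane*.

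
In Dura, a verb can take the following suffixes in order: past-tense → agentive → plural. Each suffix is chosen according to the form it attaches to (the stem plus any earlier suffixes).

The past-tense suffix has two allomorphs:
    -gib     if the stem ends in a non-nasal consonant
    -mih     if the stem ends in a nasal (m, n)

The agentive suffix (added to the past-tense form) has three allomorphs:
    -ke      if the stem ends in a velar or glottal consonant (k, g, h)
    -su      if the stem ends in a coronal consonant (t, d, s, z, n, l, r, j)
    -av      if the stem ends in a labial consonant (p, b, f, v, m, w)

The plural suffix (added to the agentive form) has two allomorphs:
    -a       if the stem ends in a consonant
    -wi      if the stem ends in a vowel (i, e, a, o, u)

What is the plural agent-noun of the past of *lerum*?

lerummihkewi

*lerum* — final consonant /m/ (a nasal) → -mih → *lerummih*.
The final consonant of the past-tense form *lerummih* is /h/, which is velar/glottal, so the agentive suffix is -ke, giving *lerummihke*.
The final sound of the agentive form *lerummihke* is /e/, which is a vowel, so the plural suffix is -wi, giving *lerummihkewi*.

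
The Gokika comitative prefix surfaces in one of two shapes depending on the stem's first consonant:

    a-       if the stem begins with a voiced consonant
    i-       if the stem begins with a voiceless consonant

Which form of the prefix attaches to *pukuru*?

Since the first consonant of *pukuru* is /p/ (voiceless), it takes i-.

i-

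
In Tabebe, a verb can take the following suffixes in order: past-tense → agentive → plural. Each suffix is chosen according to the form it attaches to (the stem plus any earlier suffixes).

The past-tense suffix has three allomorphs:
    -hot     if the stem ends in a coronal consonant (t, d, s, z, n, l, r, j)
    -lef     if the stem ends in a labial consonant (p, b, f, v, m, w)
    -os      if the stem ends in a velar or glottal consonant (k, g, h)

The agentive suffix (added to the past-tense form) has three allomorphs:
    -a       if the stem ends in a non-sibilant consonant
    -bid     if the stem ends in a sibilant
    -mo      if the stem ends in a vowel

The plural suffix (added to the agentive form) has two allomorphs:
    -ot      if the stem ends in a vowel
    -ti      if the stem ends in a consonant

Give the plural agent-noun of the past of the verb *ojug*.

*ojug*: final consonant = /g/, velar/glottal → -os → *ojugos*.
Since the final sound of the past-tense form *ojugos* is /s/ (a sibilant), it takes -bid, giving *ojugosbid*.
The agentive form *ojugosbid*: final sound = /d/, a consonant → -ti → *ojugosbidti*.

ojugosbidti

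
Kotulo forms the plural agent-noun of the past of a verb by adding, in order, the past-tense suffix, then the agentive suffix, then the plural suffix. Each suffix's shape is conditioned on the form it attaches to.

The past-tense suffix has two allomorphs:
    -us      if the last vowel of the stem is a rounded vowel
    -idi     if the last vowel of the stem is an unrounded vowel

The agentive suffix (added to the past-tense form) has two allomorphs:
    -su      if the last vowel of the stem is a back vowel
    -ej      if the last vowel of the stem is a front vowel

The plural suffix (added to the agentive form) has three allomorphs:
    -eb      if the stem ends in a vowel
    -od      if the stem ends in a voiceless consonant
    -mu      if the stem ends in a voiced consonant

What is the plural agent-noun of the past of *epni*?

Since the last vowel of *epni* is /i/ (an unrounded vowel), it takes -idi, giving *epniidi*.
Since the last vowel of the past-tense form *epniidi* is /i/ (a front vowel), it takes -ej, giving *epniidiej*.
The agentive form *epniidiej* — final sound /j/ (a voiced consonant) → -mu → *epniidiejmu*.

epniidiejmu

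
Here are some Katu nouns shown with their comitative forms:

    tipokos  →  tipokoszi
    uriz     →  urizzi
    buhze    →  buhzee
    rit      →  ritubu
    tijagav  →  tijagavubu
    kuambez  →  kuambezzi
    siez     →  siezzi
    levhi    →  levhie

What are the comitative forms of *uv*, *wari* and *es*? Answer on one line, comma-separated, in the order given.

The pattern is sibilance of the final sound: -zi when the stem ends in a sibilant (*tipokos*, *uriz*, *kuambez*, *siez*); -ubu when the stem ends in a non-sibilant consonant (*rit*, *tijagav*); -e when the stem ends in a vowel (*buhze*, *levhi*).
*uv*: final sound = /v/, a non-sibilant consonant → -ubu → *uvubu*.
*wari* — final sound /i/ (a vowel) → -e → *warie*.
The final sound of *es* is /s/, which is a sibilant, so the suffix is -zi, giving *eszi*.

uvubu, warie, eszi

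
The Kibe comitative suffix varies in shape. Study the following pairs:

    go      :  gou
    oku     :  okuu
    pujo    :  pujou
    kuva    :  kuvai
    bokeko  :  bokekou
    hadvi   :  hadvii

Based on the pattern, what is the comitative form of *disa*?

The suffix is conditioned by the last vowel: -u when the last vowel of the stem is a rounded vowel (*go*, *oku*, *pujo*, *bokeko*); -i when the last vowel of the stem is an unrounded vowel (*kuva*, *hadvi*).
The last vowel of *disa* is /a/, which is an unrounded vowel, so the suffix is -i, giving *disai*.

disai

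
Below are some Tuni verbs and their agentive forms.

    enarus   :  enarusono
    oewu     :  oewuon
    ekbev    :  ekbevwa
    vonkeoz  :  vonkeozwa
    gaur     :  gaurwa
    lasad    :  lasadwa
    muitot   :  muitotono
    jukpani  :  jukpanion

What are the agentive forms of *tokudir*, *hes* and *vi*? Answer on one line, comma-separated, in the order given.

tokudirwa, hesono, vion

The pattern is voicing of the final sound: -ono when the stem ends in a voiceless consonant (*enarus*, *muitot*); -wa when the stem ends in a voiced consonant (*ekbev*, *vonkeoz*, *gaur*, *lasad*); -on when the stem ends in a vowel (*oewu*, *jukpani*).
*tokudir* — final sound /r/ (a voiced consonant) → -wa → *tokudirwa*.
*hes* — final sound /s/ (a voiceless consonant) → -ono → *hesono*.
Since the final sound of *vi* is /i/ (a vowel), it takes -on, giving *vion*.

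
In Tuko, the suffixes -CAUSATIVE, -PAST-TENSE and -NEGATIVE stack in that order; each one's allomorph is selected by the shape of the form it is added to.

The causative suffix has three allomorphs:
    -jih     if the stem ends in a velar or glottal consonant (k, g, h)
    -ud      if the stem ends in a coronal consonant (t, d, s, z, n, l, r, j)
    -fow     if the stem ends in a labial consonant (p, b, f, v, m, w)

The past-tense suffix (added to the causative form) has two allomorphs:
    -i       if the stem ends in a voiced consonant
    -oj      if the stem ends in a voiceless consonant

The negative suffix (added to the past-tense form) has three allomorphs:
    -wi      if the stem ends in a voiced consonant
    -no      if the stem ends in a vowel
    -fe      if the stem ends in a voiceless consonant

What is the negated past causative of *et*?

*et* — final consonant /t/ (coronal) → -ud → *etud*.
The causative form *etud* — final consonant /d/ (voiced) → -i → *etudi*.
Since the final sound of the past-tense form *etudi* is /i/ (a vowel), it takes -no, giving *etudino*.

etudino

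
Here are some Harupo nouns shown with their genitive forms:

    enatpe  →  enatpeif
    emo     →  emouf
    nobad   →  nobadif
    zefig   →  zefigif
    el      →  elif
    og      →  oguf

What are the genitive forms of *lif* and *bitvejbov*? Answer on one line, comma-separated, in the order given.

The pattern is rounding harmony: -uf when the last vowel of the stem is a rounded vowel (*emo*, *og*); -if when the last vowel of the stem is an unrounded vowel (*enatpe*, *nobad*, *zefig*, *el*).
*lif* — last vowel /i/ (an unrounded vowel) → -if → *lifif*.
*bitvejbov*: last vowel = /o/, a rounded vowel → -uf → *bitvejbovuf*.

lifif, bitvejbovuf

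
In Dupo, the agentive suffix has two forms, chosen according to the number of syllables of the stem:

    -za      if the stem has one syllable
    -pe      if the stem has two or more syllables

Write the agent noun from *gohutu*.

gohutupe

With 3 syllables, *gohutu* takes -pe → *gohutupe*.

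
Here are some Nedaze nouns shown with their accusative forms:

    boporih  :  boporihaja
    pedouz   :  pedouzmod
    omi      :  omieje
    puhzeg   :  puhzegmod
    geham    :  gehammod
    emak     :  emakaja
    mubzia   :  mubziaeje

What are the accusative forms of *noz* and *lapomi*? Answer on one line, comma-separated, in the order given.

nozmod, lapomieje

The alternation tracks the final sound of the stem — -aja when the stem ends in a voiceless consonant (*boporih*, *emak*); -mod when the stem ends in a voiced consonant (*pedouz*, *puhzeg*, *geham*); -eje when the stem ends in a vowel (*omi*, *mubzia*).
*noz*: final sound = /z/, a voiced consonant → -mod → *nozmod*.
*lapomi*: final sound = /i/, a vowel → -eje → *lapomieje*.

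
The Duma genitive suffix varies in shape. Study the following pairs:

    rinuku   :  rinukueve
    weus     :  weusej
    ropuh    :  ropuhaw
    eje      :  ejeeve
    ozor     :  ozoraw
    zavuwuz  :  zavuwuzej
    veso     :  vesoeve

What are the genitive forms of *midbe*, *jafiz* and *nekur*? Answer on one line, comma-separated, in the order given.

midbeeve, jafizej, nekuraw

The suffix is conditioned by the final sound: -ej when the stem ends in a sibilant (*weus*, *zavuwuz*); -aw when the stem ends in a non-sibilant consonant (*ropuh*, *ozor*); -eve when the stem ends in a vowel (*rinuku*, *eje*, *veso*).
*midbe*: final sound = /e/, a vowel → -eve → *midbeeve*.
*jafiz*: final sound = /z/, a sibilant → -ej → *jafizej*.
*nekur* — final sound /r/ (a non-sibilant consonant) → -aw → *nekuraw*.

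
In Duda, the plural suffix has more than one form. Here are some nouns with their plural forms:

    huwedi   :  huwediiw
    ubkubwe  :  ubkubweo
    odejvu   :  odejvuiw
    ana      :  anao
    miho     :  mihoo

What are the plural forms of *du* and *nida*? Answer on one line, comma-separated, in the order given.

duiw, nidao

Looking at the last vowel of each stem: -iw when the last vowel of the stem is a high vowel (*huwedi*, *odejvu*); -o when the last vowel of the stem is a non-high vowel (*ubkubwe*, *ana*, *miho*).
Since the last vowel of *du* is /u/ (a high vowel), it takes -iw, giving *duiw*.
*nida*: last vowel = /a/, a non-high vowel → -o → *nidao*.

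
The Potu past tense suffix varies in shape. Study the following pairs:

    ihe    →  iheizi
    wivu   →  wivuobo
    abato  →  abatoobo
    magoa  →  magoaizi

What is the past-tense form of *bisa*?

bisaizi

Looking at the last vowel of each stem: -obo when the last vowel of the stem is a rounded vowel (*wivu*, *abato*); -izi when the last vowel of the stem is an unrounded vowel (*ihe*, *magoa*).
*bisa*: last vowel = /a/, an unrounded vowel → -izi → *bisaizi*.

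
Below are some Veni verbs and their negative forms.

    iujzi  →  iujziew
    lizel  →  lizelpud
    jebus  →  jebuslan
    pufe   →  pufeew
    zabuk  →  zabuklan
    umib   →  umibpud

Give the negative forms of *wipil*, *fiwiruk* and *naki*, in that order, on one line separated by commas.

The suffix is conditioned by the final sound: -lan when the stem ends in a voiceless consonant (*jebus*, *zabuk*); -pud when the stem ends in a voiced consonant (*lizel*, *umib*); -ew when the stem ends in a vowel (*iujzi*, *pufe*).
*wipil* — final sound /l/ (a voiced consonant) → -pud → *wipilpud*.
Since the final sound of *fiwiruk* is /k/ (a voiceless consonant), it takes -lan, giving *fiwiruklan*.
*naki*: final sound = /i/, a vowel → -ew → *nakiew*.

wipilpud, fiwiruklan, nakiew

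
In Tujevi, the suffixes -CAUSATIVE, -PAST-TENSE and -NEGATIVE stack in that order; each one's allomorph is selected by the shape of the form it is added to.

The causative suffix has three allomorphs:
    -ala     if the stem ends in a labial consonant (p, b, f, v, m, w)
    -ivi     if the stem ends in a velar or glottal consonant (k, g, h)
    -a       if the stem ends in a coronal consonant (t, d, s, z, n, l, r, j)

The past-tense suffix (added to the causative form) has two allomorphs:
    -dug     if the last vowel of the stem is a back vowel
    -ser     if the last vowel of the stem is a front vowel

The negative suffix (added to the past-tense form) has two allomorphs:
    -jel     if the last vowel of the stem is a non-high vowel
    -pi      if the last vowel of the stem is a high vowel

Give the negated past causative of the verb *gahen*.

gahenadugpi

The final consonant of *gahen* is /n/, which is coronal, so the causative suffix is -a, giving *gahena*.
The last vowel of the causative form *gahena* is /a/, which is a back vowel, so the past-tense suffix is -dug, giving *gahenadug*.
The past-tense form *gahenadug*: last vowel = /u/, a high vowel → -pi → *gahenadugpi*.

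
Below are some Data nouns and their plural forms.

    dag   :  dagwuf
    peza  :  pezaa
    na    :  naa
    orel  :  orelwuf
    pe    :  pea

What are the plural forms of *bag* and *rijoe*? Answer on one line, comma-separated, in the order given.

bagwuf, rijoea

The suffix is conditioned by the final sound: -wuf when the stem ends in a consonant (*dag*, *orel*); -a when the stem ends in a vowel (*peza*, *na*, *pe*).
The final sound of *bag* is /g/, which is a consonant, so the suffix is -wuf, giving *bagwuf*.
Since the final sound of *rijoe* is /e/ (a vowel), it takes -a, giving *rijoea*.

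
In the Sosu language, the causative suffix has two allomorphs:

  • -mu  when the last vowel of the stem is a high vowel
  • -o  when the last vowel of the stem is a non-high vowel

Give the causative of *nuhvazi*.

nuhvazimu

*nuhvazi*: last vowel = /i/, a high vowel → -mu → *nuhvazimu*.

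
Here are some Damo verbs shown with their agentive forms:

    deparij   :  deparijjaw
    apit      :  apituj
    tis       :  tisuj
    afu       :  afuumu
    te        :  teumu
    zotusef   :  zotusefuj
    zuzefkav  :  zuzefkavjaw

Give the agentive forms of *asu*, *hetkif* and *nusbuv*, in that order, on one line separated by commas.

asuumu, hetkifuj, nusbuvjaw

The suffix is conditioned by the final sound: -uj when the stem ends in a voiceless consonant (*apit*, *tis*, *zotusef*); -jaw when the stem ends in a voiced consonant (*deparij*, *zuzefkav*); -umu when the stem ends in a vowel (*afu*, *te*).
The final sound of *asu* is /u/, which is a vowel, so the suffix is -umu, giving *asuumu*.
*hetkif* — final sound /f/ (a voiceless consonant) → -uj → *hetkifuj*.
*nusbuv* — final sound /v/ (a voiced consonant) → -jaw → *nusbuvjaw*.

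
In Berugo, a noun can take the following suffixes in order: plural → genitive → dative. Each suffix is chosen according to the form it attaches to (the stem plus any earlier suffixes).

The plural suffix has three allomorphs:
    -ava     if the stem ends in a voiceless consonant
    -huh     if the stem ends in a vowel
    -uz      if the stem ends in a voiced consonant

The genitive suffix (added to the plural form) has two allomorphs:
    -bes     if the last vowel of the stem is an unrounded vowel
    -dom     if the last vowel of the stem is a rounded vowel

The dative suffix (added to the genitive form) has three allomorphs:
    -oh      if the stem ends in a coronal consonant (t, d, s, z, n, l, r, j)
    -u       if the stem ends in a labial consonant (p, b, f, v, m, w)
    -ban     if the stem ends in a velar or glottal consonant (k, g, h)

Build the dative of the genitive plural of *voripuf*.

voripufavabesoh

The final sound of *voripuf* is /f/, which is a voiceless consonant, so the plural suffix is -ava, giving *voripufava*.
The last vowel of the plural form *voripufava* is /a/, which is an unrounded vowel, so the genitive suffix is -bes, giving *voripufavabes*.
Since the final consonant of the genitive form *voripufavabes* is /s/ (coronal), it takes -oh, giving *voripufavabesoh*.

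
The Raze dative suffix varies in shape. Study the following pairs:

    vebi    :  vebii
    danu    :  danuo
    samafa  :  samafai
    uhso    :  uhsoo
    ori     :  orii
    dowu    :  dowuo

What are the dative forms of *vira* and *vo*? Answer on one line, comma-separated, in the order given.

virai, voo

The alternation tracks the last vowel of the stem — -o when the last vowel of the stem is a rounded vowel (*danu*, *uhso*, *dowu*); -i when the last vowel of the stem is an unrounded vowel (*vebi*, *samafa*, *ori*).
Since the last vowel of *vira* is /a/ (an unrounded vowel), it takes -i, giving *virai*.
*vo*: last vowel = /o/, a rounded vowel → -o → *voo*.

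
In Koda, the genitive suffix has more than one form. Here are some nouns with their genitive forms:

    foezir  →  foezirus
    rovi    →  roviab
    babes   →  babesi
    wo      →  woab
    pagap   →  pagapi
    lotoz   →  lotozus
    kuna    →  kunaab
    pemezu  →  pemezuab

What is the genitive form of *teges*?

tegesi

The pattern is voicing of the final sound: -i when the stem ends in a voiceless consonant (*babes*, *pagap*); -us when the stem ends in a voiced consonant (*foezir*, *lotoz*); -ab when the stem ends in a vowel (*rovi*, *wo*, *kuna*, *pemezu*).
Since the final sound of *teges* is /s/ (a voiceless consonant), it takes -i, giving *tegesi*.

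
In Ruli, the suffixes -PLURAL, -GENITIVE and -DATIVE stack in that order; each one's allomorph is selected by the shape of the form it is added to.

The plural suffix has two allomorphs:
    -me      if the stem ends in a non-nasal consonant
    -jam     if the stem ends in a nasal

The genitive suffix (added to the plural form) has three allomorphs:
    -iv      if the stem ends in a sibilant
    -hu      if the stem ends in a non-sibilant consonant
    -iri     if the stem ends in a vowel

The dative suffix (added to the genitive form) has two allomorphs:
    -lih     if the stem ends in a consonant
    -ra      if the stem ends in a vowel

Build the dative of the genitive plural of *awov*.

The final consonant of *awov* is /v/, which is non-nasal, so the plural suffix is -me, giving *awovme*.
Since the final sound of the plural form *awovme* is /e/ (a vowel), it takes -iri, giving *awovmeiri*.
Since the final sound of the genitive form *awovmeiri* is /i/ (a vowel), it takes -ra, giving *awovmeirira*.

awovmeirira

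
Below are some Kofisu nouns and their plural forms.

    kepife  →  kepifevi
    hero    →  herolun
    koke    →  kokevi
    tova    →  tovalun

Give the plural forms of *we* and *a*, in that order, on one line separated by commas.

Looking at the last vowel of each stem: -vi when the last vowel of the stem is a front vowel (*kepife*, *koke*); -lun when the last vowel of the stem is a back vowel (*hero*, *tova*).
Since the last vowel of *we* is /e/ (a front vowel), it takes -vi, giving *wevi*.
*a* — last vowel /a/ (a back vowel) → -lun → *alun*.

wevi, alun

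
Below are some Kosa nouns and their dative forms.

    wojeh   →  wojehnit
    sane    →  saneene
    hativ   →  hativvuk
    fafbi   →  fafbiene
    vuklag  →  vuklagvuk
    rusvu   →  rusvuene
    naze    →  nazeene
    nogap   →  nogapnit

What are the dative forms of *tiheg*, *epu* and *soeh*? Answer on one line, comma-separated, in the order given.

The pattern is voicing of the final sound: -nit when the stem ends in a voiceless consonant (*wojeh*, *nogap*); -vuk when the stem ends in a voiced consonant (*hativ*, *vuklag*); -ene when the stem ends in a vowel (*sane*, *fafbi*, *rusvu*, *naze*).
*tiheg*: final sound = /g/, a voiced consonant → -vuk → *tihegvuk*.
*epu*: final sound = /u/, a vowel → -ene → *epuene*.
*soeh* — final sound /h/ (a voiceless consonant) → -nit → *soehnit*.

tihegvuk, epuene, soehnit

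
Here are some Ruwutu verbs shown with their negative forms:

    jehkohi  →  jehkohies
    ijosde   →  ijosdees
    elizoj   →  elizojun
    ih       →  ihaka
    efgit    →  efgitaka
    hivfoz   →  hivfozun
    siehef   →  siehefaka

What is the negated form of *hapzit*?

The suffix is conditioned by the final sound: -aka when the stem ends in a voiceless consonant (*ih*, *efgit*, *siehef*); -un when the stem ends in a voiced consonant (*elizoj*, *hivfoz*); -es when the stem ends in a vowel (*jehkohi*, *ijosde*).
*hapzit* — final sound /t/ (a voiceless consonant) → -aka → *hapzitaka*.

hapzitaka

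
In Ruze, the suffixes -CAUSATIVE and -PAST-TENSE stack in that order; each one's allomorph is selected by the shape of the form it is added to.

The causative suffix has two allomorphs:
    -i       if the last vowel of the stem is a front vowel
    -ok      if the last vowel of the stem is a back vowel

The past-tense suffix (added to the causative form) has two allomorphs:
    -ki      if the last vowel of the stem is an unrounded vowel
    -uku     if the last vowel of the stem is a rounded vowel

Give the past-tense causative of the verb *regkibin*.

*regkibin* — last vowel /i/ (a front vowel) → -i → *regkibini*.
The causative form *regkibini*: last vowel = /i/, an unrounded vowel → -ki → *regkibiniki*.

regkibiniki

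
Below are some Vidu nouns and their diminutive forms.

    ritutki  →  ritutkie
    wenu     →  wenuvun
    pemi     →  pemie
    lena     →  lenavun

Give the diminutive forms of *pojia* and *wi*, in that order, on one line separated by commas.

pojiavun, wie

The alternation tracks the last vowel of the stem — -e when the last vowel of the stem is a front vowel (*ritutki*, *pemi*); -vun when the last vowel of the stem is a back vowel (*wenu*, *lena*).
The last vowel of *pojia* is /a/, which is a back vowel, so the suffix is -vun, giving *pojiavun*.
*wi*: last vowel = /i/, a front vowel → -e → *wie*.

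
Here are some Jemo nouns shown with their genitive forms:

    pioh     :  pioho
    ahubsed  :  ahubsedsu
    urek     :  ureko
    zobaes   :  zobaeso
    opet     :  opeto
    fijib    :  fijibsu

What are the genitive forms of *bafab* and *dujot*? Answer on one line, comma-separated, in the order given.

bafabsu, dujoto

The pattern is voicing of the final consonant: -o when the stem ends in a voiceless consonant (*pioh*, *urek*, *zobaes*, *opet*); -su when the stem ends in a voiced consonant (*ahubsed*, *fijib*).
*bafab* — final consonant /b/ (voiced) → -su → *bafabsu*.
The final consonant of *dujot* is /t/, which is voiceless, so the suffix is -o, giving *dujoto*.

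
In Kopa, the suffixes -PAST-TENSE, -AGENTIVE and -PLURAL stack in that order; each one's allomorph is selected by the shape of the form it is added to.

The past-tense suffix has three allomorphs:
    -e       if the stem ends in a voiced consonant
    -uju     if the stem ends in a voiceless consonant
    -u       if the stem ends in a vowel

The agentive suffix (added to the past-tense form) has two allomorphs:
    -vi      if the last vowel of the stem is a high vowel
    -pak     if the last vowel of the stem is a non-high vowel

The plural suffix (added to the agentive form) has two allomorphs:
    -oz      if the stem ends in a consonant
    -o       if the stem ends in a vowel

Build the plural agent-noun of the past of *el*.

elepakoz

*el*: final sound = /l/, a voiced consonant → -e → *ele*.
The past-tense form *ele* — last vowel /e/ (a non-high vowel) → -pak → *elepak*.
The final sound of the agentive form *elepak* is /k/, which is a consonant, so the plural suffix is -oz, giving *elepakoz*.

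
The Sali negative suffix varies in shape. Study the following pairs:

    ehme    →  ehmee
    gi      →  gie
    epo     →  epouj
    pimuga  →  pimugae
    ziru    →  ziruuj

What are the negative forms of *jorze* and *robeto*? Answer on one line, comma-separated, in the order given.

The pattern is rounding harmony: -uj when the last vowel of the stem is a rounded vowel (*epo*, *ziru*); -e when the last vowel of the stem is an unrounded vowel (*ehme*, *gi*, *pimuga*).
The last vowel of *jorze* is /e/, which is an unrounded vowel, so the suffix is -e, giving *jorzee*.
The last vowel of *robeto* is /o/, which is a rounded vowel, so the suffix is -uj, giving *robetouj*.

jorzee, robetouj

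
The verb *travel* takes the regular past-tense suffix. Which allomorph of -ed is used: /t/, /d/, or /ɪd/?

/d/

The stem *travel* ends in a voiced sound other than /d/.
The -ed suffix is realized as /ɪd/ after /t, d/; as /t/ after other voiceless consonants; and as /d/ after other voiced sounds.
So -ed on *travel* is pronounced /d/.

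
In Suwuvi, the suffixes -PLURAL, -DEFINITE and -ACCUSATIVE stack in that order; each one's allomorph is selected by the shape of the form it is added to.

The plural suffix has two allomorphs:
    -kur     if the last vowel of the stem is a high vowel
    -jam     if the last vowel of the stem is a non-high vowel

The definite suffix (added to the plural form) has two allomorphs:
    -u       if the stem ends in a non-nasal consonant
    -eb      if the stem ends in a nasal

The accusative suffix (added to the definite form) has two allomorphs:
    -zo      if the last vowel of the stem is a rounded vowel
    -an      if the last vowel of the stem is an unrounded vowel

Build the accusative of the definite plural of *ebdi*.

*ebdi* — last vowel /i/ (a high vowel) → -kur → *ebdikur*.
The plural form *ebdikur*: final consonant = /r/, non-nasal → -u → *ebdikuru*.
The definite form *ebdikuru*: last vowel = /u/, a rounded vowel → -zo → *ebdikuruzo*.

ebdikuruzo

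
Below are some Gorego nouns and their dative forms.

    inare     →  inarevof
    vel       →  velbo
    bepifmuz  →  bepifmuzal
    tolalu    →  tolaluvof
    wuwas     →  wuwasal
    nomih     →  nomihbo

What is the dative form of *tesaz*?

The suffix is conditioned by the final sound: -al when the stem ends in a sibilant (*bepifmuz*, *wuwas*); -bo when the stem ends in a non-sibilant consonant (*vel*, *nomih*); -vof when the stem ends in a vowel (*inare*, *tolalu*).
The final sound of *tesaz* is /z/, which is a sibilant, so the suffix is -al, giving *tesazal*.

tesazal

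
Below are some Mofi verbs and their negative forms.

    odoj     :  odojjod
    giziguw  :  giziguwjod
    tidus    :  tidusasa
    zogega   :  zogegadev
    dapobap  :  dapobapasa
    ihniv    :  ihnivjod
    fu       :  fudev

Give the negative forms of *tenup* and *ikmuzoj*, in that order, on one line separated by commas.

tenupasa, ikmuzojjod

The suffix is conditioned by the final sound: -asa when the stem ends in a voiceless consonant (*tidus*, *dapobap*); -jod when the stem ends in a voiced consonant (*odoj*, *giziguw*, *ihniv*); -dev when the stem ends in a vowel (*zogega*, *fu*).
The final sound of *tenup* is /p/, which is a voiceless consonant, so the suffix is -asa, giving *tenupasa*.
The final sound of *ikmuzoj* is /j/, which is a voiced consonant, so the suffix is -jod, giving *ikmuzojjod*.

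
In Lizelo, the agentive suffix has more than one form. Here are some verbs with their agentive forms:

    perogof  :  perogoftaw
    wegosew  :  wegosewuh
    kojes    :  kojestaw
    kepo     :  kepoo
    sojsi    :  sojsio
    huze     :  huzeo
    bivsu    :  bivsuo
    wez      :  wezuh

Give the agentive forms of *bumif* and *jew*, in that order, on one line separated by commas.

bumiftaw, jewuh

The alternation tracks the final sound of the stem — -taw when the stem ends in a voiceless consonant (*perogof*, *kojes*); -uh when the stem ends in a voiced consonant (*wegosew*, *wez*); -o when the stem ends in a vowel (*kepo*, *sojsi*, *huze*, *bivsu*).
The final sound of *bumif* is /f/, which is a voiceless consonant, so the suffix is -taw, giving *bumiftaw*.
Since the final sound of *jew* is /w/ (a voiced consonant), it takes -uh, giving *jewuh*.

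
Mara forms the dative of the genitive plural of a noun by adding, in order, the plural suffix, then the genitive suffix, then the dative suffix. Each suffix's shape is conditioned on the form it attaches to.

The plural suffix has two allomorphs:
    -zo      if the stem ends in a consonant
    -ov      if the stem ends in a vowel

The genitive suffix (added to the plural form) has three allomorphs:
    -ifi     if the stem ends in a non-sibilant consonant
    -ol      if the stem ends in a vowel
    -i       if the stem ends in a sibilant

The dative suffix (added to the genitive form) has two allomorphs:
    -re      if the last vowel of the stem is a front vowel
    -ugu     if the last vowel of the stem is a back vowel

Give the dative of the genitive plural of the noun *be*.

*be*: final sound = /e/, a vowel → -ov → *beov*.
Since the final sound of the plural form *beov* is /v/ (a non-sibilant consonant), it takes -ifi, giving *beovifi*.
The genitive form *beovifi* — last vowel /i/ (a front vowel) → -re → *beovifire*.

beovifire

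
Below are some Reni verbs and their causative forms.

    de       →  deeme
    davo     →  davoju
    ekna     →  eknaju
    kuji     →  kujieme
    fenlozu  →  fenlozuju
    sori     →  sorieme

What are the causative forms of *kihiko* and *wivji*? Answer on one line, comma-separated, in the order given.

kihikoju, wivjieme

The alternation tracks the last vowel of the stem — -eme when the last vowel of the stem is a front vowel (*de*, *kuji*, *sori*); -ju when the last vowel of the stem is a back vowel (*davo*, *ekna*, *fenlozu*).
*kihiko* — last vowel /o/ (a back vowel) → -ju → *kihikoju*.
Since the last vowel of *wivji* is /i/ (a front vowel), it takes -eme, giving *wivjieme*.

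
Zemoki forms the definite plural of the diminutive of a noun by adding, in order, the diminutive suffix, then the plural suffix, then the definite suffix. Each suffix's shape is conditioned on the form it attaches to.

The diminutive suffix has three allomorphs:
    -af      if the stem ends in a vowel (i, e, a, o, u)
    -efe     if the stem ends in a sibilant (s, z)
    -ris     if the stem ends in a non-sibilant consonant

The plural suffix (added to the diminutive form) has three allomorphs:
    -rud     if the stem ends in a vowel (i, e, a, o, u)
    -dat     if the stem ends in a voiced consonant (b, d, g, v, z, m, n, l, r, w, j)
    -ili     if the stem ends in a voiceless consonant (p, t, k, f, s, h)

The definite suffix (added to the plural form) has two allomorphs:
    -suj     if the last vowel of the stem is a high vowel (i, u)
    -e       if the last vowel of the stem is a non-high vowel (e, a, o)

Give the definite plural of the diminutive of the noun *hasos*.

hasoseferudsuj

*hasos*: final sound = /s/, a sibilant → -efe → *hasosefe*.
Since the final sound of the diminutive form *hasosefe* is /e/ (a vowel), it takes -rud, giving *hasoseferud*.
The plural form *hasoseferud* — last vowel /u/ (a high vowel) → -suj → *hasoseferudsuj*.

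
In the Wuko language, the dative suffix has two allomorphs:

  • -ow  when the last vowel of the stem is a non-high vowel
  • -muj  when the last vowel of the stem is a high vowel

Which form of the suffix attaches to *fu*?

Since the last vowel of *fu* is /u/ (a high vowel), it takes -muj.

-muj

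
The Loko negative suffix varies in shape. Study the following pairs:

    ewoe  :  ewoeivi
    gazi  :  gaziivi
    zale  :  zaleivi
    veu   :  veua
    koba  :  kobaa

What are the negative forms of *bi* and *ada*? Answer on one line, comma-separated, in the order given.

The alternation tracks the last vowel of the stem — -ivi when the last vowel of the stem is a front vowel (*ewoe*, *gazi*, *zale*); -a when the last vowel of the stem is a back vowel (*veu*, *koba*).
Since the last vowel of *bi* is /i/ (a front vowel), it takes -ivi, giving *biivi*.
The last vowel of *ada* is /a/, which is a back vowel, so the suffix is -a, giving *adaa*.

biivi, adaa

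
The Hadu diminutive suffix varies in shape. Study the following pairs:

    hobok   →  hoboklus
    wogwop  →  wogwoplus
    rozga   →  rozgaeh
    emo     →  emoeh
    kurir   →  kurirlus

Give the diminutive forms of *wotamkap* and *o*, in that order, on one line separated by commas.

wotamkaplus, oeh

The pattern is consonant vs. vowel: -lus when the stem ends in a consonant (*hobok*, *wogwop*, *kurir*); -eh when the stem ends in a vowel (*rozga*, *emo*).
*wotamkap* — final sound /p/ (a consonant) → -lus → *wotamkaplus*.
*o* — final sound /o/ (a vowel) → -eh → *oeh*.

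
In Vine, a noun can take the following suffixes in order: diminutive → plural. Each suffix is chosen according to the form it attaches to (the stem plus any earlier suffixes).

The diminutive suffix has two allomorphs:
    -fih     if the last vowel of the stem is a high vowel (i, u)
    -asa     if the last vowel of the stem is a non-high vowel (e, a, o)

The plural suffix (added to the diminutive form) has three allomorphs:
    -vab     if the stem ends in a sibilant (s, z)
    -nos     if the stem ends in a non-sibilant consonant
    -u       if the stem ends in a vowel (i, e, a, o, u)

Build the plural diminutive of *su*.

*su*: last vowel = /u/, a high vowel → -fih → *sufih*.
The final sound of the diminutive form *sufih* is /h/, which is a non-sibilant consonant, so the plural suffix is -nos, giving *sufihnos*.

sufihnos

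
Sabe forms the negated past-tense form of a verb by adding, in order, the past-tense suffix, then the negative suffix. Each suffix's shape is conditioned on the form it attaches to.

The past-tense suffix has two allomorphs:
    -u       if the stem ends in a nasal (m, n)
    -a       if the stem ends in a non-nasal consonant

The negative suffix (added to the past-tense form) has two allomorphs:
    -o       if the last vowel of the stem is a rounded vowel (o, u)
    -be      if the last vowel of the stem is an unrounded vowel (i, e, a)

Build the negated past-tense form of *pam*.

pamuo

Since the final consonant of *pam* is /m/ (a nasal), it takes -u, giving *pamu*.
The last vowel of the past-tense form *pamu* is /u/, which is a rounded vowel, so the negative suffix is -o, giving *pamuo*.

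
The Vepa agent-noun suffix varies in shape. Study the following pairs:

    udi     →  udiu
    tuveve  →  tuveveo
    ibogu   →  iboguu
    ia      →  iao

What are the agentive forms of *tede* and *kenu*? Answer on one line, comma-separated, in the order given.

The pattern is height harmony: -u when the last vowel of the stem is a high vowel (*udi*, *ibogu*); -o when the last vowel of the stem is a non-high vowel (*tuveve*, *ia*).
*tede* — last vowel /e/ (a non-high vowel) → -o → *tedeo*.
The last vowel of *kenu* is /u/, which is a high vowel, so the suffix is -u, giving *kenuu*.

tedeo, kenuu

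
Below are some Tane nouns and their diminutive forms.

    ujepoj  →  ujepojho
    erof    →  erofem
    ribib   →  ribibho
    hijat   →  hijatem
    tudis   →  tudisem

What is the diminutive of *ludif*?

ludifem

The alternation tracks the final consonant of the stem — -em when the stem ends in a voiceless consonant (*erof*, *hijat*, *tudis*); -ho when the stem ends in a voiced consonant (*ujepoj*, *ribib*).
*ludif* — final consonant /f/ (voiceless) → -em → *ludifem*.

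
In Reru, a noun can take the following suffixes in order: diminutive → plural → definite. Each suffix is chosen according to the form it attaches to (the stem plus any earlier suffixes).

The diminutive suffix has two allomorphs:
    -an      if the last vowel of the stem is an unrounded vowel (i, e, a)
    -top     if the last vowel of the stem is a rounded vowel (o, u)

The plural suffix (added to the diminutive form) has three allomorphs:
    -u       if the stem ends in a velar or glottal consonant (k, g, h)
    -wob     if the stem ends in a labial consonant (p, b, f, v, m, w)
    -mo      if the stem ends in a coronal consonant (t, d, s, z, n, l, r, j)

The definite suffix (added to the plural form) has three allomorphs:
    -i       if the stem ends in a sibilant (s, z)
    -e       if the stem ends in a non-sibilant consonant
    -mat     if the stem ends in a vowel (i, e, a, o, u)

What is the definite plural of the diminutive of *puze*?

*puze* — last vowel /e/ (an unrounded vowel) → -an → *puzean*.
Since the final consonant of the diminutive form *puzean* is /n/ (coronal), it takes -mo, giving *puzeanmo*.
The plural form *puzeanmo* — final sound /o/ (a vowel) → -mat → *puzeanmomat*.

puzeanmomat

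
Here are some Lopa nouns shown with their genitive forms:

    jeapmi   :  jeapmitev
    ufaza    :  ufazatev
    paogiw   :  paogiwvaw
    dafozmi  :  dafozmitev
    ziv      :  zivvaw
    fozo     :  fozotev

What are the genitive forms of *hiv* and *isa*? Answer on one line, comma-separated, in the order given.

The pattern is consonant vs. vowel: -vaw when the stem ends in a consonant (*paogiw*, *ziv*); -tev when the stem ends in a vowel (*jeapmi*, *ufaza*, *dafozmi*, *fozo*).
*hiv*: final sound = /v/, a consonant → -vaw → *hivvaw*.
Since the final sound of *isa* is /a/ (a vowel), it takes -tev, giving *isatev*.

hivvaw, isatev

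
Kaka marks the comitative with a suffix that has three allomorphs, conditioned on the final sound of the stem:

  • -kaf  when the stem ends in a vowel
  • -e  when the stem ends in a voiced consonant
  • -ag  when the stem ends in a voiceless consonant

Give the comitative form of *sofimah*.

sofimahag

Since the final sound of *sofimah* is /h/ (a voiceless consonant), it takes -ag, giving *sofimahag*.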